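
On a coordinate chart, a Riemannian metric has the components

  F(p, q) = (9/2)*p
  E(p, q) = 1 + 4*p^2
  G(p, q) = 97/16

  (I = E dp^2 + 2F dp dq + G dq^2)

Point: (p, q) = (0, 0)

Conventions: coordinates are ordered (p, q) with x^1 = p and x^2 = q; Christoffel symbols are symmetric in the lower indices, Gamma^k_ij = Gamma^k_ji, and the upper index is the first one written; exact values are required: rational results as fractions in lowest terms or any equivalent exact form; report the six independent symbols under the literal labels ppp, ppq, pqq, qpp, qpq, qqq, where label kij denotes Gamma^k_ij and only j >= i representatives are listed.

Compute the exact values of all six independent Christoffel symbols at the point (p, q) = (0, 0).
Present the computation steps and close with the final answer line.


E = 1, F = 0, G = 97/16 at the point
E_p = 0, E_q = 0, F_p = 9/2, F_q = 0, G_p = 0, G_q = 0
EG - F^2 = 97/16;  g^inv = (16/97) * [[97/16, 0], [0, 1]]
first-kind symbols [ij,l] = (1/2)(d_i g_jl + d_j g_il - d_l g_ij): [pp,p] = E_p/2 = 0, [pp,q] = F_p - E_q/2 = 9/2, [pq,p] = E_q/2 = 0, [pq,q] = G_p/2 = 0, [qq,p] = F_q - G_p/2 = 0, [qq,q] = G_q/2 = 0
Gamma^p_ij = (G*[ij,p] - F*[ij,q])/(EG - F^2), Gamma^q_ij = (E*[ij,q] - F*[ij,p])/(EG - F^2)

Answer: Gamma_ppp = 0, Gamma_ppq = 0, Gamma_pqq = 0, Gamma_qpp = 72/97, Gamma_qpq = 0, Gamma_qqq = 0


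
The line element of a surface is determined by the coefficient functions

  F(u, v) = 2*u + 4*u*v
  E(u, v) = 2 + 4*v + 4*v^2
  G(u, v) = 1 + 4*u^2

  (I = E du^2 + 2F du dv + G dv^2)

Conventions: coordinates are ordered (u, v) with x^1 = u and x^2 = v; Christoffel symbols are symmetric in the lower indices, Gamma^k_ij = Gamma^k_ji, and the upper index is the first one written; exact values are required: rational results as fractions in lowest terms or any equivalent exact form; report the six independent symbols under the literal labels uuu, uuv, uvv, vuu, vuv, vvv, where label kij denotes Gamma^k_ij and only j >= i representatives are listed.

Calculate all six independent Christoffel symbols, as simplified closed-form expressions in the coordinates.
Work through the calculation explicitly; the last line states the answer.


E = 2 + 4*v + 4*v^2; F = 2*u + 4*u*v; G = 1 + 4*u^2
Gamma^k_ij = (1/2) g^{kl} (d_i g_jl + d_j g_il - d_l g_ij), with g^inv = (1/(EG-F^2)) [[G, -F], [-F, E]]
first partials: E_u = 0, E_v = 4 + 8*v, F_u = 2 + 4*v, F_v = 4*u, G_u = 8*u, G_v = 0
D = EG - F^2 = 2 + 4*v + 4*v^2 + 4*u^2
expanded: Gamma^u_uu = (G E_u - 2F F_u + F E_v)/(2D), Gamma^u_uv = (G E_v - F G_u)/(2D), Gamma^u_vv = (2G F_v - G G_u - F G_v)/(2D), Gamma^v_uu = (2E F_u - E E_v - F E_u)/(2D), Gamma^v_uv = (E G_u - F E_v)/(2D), Gamma^v_vv = (E G_v - 2F F_v + F G_u)/(2D); substitute and cancel common factors

Answer: Gamma_uuu = 0, Gamma_uuv = (2*v + 1)/(2*u^2 + 2*v^2 + 2*v + 1), Gamma_uvv = 0, Gamma_vuu = 0, Gamma_vuv = 2*u/(2*u^2 + 2*v^2 + 2*v + 1), Gamma_vvv = 0


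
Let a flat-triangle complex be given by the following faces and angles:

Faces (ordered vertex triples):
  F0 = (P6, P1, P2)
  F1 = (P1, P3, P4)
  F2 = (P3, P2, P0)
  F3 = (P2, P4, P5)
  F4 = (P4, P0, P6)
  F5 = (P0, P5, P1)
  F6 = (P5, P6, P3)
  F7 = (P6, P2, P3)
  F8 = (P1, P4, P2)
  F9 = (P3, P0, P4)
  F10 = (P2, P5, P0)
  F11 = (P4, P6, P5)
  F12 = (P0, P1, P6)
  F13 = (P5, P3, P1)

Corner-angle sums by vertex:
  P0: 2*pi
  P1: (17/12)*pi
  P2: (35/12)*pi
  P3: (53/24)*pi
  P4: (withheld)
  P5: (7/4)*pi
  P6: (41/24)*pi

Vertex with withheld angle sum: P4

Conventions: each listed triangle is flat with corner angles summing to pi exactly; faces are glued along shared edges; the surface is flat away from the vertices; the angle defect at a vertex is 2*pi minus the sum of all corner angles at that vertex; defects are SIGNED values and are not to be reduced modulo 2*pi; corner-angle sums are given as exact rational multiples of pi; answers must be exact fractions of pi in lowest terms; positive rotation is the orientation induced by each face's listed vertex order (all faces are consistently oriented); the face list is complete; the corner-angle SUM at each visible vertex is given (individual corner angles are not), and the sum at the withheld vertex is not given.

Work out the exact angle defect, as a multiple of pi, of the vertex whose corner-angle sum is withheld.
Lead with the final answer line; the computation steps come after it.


Answer: defect(P4) = 0

V = 7, E = 21, F = 14; chi = V - E + F = 0
Gauss-Bonnet: total defect = 2*pi*chi = 0; visible defects sum to 0


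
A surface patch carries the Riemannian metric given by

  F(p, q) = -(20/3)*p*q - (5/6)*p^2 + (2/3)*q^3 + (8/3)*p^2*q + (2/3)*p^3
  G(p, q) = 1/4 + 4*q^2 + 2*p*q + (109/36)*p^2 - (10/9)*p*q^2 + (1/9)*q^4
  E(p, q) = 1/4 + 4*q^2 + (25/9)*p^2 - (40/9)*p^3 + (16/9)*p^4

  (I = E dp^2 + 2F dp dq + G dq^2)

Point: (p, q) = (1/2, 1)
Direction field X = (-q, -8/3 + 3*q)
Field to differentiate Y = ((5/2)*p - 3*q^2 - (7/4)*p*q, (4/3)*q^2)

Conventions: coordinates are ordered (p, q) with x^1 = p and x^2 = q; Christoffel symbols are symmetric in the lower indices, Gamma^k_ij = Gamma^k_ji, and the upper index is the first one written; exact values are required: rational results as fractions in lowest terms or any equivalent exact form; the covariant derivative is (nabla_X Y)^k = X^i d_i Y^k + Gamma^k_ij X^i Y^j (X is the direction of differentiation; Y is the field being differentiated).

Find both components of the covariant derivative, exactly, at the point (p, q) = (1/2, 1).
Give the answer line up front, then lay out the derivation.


Answer: (nabla_X Y)^p = -289150/35451, (nabla_X Y)^q = -64310/11817

E = 9/2, F = -17/8, G = 89/16 at the point
E_p = 1/3, E_q = 8, F_p = -13/3, F_q = -2/3, G_p = 47/12, G_q = 25/3
EG - F^2 = 1313/64;  g^inv = (64/1313) * [[89/16, 17/8], [17/8, 9/2]]
first-kind symbols [ij,l] = (1/2)(d_i g_jl + d_j g_il - d_l g_ij): [pp,p] = E_p/2 = 1/6, [pp,q] = F_p - E_q/2 = -25/3, [pq,p] = E_q/2 = 4, [pq,q] = G_p/2 = 47/24, [qq,p] = F_q - G_p/2 = -21/8, [qq,q] = G_q/2 = 25/6
Gamma^p_ij = (G*[ij,p] - F*[ij,q])/(EG - F^2), Gamma^q_ij = (E*[ij,q] - F*[ij,p])/(EG - F^2)
Gamma_ppp = -1074/1313, Gamma_ppq = 5071/3939, Gamma_pqq = -2207/7878, Gamma_qpp = -7132/3939, Gamma_qpq = 1108/1313, Gamma_qqq = 843/1313
X = (-1, 1/3), Y = (-21/8, 4/3) at the point


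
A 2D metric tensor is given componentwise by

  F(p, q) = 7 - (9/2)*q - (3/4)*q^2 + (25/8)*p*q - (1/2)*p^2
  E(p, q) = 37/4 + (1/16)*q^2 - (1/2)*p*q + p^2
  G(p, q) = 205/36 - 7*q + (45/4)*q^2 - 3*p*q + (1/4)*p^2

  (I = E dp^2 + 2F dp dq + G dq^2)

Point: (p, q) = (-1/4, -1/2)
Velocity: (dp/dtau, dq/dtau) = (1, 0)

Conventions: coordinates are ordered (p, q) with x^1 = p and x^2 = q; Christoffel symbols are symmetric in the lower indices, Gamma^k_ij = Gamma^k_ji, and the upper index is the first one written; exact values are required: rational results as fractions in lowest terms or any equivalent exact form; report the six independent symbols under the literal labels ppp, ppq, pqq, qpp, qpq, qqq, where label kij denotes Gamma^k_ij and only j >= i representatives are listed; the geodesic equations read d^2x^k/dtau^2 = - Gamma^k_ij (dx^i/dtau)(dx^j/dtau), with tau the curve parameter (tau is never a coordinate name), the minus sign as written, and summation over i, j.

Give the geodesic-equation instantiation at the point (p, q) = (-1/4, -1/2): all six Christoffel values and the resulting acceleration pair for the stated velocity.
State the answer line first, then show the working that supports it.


Answer: Gamma_ppp = 206525/352978, Gamma_ppq = -112685/352978, Gamma_pqq = 399157/352978, Gamma_qpp = -207783/352978, Gamma_qpq = 111987/352978, Gamma_qqq = -588051/352978; accelerations (d^2p/dtau^2, d^2q/dtau^2) = (-206525/352978, 207783/352978)

E = 593/64, F = 603/64, G = 6709/576 at the point
E_p = -1/4, E_q = 1/16, F_p = -21/16, F_q = -145/32, G_p = 11/8, G_q = -35/2
EG - F^2 = 176489/9216;  g^inv = (9216/176489) * [[6709/576, -603/64], [-603/64, 593/64]]
first-kind symbols [ij,l] = (1/2)(d_i g_jl + d_j g_il - d_l g_ij): [pp,p] = E_p/2 = -1/8, [pp,q] = F_p - E_q/2 = -43/32, [pq,p] = E_q/2 = 1/32, [pq,q] = G_p/2 = 11/16, [qq,p] = F_q - G_p/2 = -167/32, [qq,q] = G_q/2 = -35/4
Gamma^p_ij = (G*[ij,p] - F*[ij,q])/(EG - F^2), Gamma^q_ij = (E*[ij,q] - F*[ij,p])/(EG - F^2)
Gamma_ppp = 206525/352978, Gamma_ppq = -112685/352978, Gamma_pqq = 399157/352978, Gamma_qpp = -207783/352978, Gamma_qpq = 111987/352978, Gamma_qqq = -588051/352978
d^2p/dtau^2 = -(Gamma_ppp*(1)^2 + 2*Gamma_ppq*(1)*(0) + Gamma_pqq*(0)^2) = -206525/352978
d^2q/dtau^2 = -(Gamma_qpp*(1)^2 + 2*Gamma_qpq*(1)*(0) + Gamma_qqq*(0)^2) = 207783/352978


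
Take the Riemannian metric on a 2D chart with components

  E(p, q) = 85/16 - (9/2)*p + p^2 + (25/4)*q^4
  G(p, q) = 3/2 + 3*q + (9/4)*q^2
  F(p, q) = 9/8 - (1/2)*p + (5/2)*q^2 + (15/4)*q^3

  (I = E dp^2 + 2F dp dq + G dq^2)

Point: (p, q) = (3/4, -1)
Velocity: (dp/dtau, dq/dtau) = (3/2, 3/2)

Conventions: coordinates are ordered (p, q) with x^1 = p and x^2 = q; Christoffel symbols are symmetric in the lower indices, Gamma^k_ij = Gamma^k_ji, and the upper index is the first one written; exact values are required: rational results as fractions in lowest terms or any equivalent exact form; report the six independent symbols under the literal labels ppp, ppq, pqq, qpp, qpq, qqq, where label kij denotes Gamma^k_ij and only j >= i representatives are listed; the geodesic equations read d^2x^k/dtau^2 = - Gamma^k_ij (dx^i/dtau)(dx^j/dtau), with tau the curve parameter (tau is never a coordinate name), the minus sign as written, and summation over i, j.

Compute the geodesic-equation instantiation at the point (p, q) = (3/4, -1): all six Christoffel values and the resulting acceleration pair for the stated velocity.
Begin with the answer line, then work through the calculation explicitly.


Answer: Gamma_ppp = 78/101, Gamma_ppq = -150/101, Gamma_pqq = 69/101, Gamma_qpp = 1668/101, Gamma_qpq = -100/101, Gamma_qqq = -55/101; accelerations (d^2p/dtau^2, d^2q/dtau^2) = (1377/404, -12717/404)

E = 35/4, F = -1/2, G = 3/4 at the point
E_p = -3, E_q = -25, F_p = -1/2, F_q = 25/4, G_p = 0, G_q = -3/2
EG - F^2 = 101/16;  g^inv = (16/101) * [[3/4, 1/2], [1/2, 35/4]]
first-kind symbols [ij,l] = (1/2)(d_i g_jl + d_j g_il - d_l g_ij): [pp,p] = E_p/2 = -3/2, [pp,q] = F_p - E_q/2 = 12, [pq,p] = E_q/2 = -25/2, [pq,q] = G_p/2 = 0, [qq,p] = F_q - G_p/2 = 25/4, [qq,q] = G_q/2 = -3/4
Gamma^p_ij = (G*[ij,p] - F*[ij,q])/(EG - F^2), Gamma^q_ij = (E*[ij,q] - F*[ij,p])/(EG - F^2)
Gamma_ppp = 78/101, Gamma_ppq = -150/101, Gamma_pqq = 69/101, Gamma_qpp = 1668/101, Gamma_qpq = -100/101, Gamma_qqq = -55/101
d^2p/dtau^2 = -(Gamma_ppp*(3/2)^2 + 2*Gamma_ppq*(3/2)*(3/2) + Gamma_pqq*(3/2)^2) = 1377/404
d^2q/dtau^2 = -(Gamma_qpp*(3/2)^2 + 2*Gamma_qpq*(3/2)*(3/2) + Gamma_qqq*(3/2)^2) = -12717/404


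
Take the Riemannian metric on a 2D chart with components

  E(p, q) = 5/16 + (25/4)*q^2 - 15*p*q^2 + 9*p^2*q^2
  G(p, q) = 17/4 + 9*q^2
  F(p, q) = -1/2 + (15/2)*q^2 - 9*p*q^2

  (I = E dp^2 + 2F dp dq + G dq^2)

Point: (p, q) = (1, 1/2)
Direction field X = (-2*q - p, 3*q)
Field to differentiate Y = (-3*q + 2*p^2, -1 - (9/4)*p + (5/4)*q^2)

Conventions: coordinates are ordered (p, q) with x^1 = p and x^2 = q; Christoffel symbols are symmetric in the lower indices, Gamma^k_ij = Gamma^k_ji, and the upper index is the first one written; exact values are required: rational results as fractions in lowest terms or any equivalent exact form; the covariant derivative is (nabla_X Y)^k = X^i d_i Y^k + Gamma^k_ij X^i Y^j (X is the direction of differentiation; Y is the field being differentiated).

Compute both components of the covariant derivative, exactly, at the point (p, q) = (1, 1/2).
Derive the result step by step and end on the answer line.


E = 3/8, F = -7/8, G = 13/2 at the point
E_p = 3/4, E_q = 1/4, F_p = -9/4, F_q = -3/2, G_p = 0, G_q = 9
EG - F^2 = 107/64;  g^inv = (64/107) * [[13/2, 7/8], [7/8, 3/8]]
first-kind symbols [ij,l] = (1/2)(d_i g_jl + d_j g_il - d_l g_ij): [pp,p] = E_p/2 = 3/8, [pp,q] = F_p - E_q/2 = -19/8, [pq,p] = E_q/2 = 1/8, [pq,q] = G_p/2 = 0, [qq,p] = F_q - G_p/2 = -3/2, [qq,q] = G_q/2 = 9/2
Gamma^p_ij = (G*[ij,p] - F*[ij,q])/(EG - F^2), Gamma^q_ij = (E*[ij,q] - F*[ij,p])/(EG - F^2)
Gamma_ppp = 23/107, Gamma_ppq = 52/107, Gamma_pqq = -372/107, Gamma_qpp = -36/107, Gamma_qpq = 7/107, Gamma_qqq = 24/107
X = (-2, 3/2), Y = (1/2, -47/16) at the point

Answer: (nabla_X Y)^p = 4985/856, (nabla_X Y)^q = 2635/428


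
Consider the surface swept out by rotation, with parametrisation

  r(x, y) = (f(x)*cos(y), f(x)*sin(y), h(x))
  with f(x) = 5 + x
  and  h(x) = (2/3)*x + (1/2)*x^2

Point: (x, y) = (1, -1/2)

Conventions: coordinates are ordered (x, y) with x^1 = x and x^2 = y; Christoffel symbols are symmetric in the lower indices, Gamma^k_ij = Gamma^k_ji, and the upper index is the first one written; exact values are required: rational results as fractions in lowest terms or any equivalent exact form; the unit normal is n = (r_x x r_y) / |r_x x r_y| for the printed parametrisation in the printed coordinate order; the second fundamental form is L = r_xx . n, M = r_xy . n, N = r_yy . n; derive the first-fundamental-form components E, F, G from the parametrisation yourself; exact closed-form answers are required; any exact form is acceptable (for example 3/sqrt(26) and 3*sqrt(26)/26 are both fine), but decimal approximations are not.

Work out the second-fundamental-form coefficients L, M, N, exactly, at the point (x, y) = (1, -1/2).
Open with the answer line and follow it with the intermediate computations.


Answer: L = 3*sqrt(34)/34, M = 0, N = 15*sqrt(34)/17

f = 6, f' = 1, f'' = 0, h' = 5/3, h'' = 1
E = 34/9, F = 0, G = 36; answer radicand W^2 = 34/9
unnormalised second-form numerators: l = 1, m = 0, n = 10; L = l/sqrt(34/9), and similarly M = m/sqrt(W^2), N = n/sqrt(W^2)


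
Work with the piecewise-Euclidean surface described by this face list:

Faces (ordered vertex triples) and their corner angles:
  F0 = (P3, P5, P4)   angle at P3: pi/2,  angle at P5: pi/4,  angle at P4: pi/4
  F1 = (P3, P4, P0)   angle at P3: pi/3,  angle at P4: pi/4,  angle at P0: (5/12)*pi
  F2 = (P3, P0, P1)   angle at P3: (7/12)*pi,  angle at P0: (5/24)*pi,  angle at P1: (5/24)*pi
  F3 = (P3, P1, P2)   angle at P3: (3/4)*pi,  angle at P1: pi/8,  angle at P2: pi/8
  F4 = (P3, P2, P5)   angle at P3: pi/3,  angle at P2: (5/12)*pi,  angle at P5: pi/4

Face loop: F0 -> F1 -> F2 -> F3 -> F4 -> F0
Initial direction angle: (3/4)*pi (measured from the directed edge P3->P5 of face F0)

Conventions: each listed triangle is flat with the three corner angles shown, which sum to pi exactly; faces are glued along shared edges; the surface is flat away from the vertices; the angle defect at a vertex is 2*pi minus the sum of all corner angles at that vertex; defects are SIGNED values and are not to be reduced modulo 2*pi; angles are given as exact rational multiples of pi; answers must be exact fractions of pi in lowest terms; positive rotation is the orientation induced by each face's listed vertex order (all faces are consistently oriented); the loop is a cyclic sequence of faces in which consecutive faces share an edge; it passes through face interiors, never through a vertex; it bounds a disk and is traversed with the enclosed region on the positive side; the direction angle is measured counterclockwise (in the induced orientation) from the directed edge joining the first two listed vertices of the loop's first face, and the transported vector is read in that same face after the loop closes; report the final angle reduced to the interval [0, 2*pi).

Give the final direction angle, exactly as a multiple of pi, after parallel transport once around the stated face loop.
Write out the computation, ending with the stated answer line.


enclosed vertex P3: corner angles sum to (5/2)*pi, defect = 2*pi - (5/2)*pi = -pi/2
adding the enclosed defects to the starting angle (mod 2*pi, induced orientation) gives the holonomy
final angle = (3/4)*pi - pi/2 = pi/4 (mod 2*pi)

Answer: final direction angle = pi/4


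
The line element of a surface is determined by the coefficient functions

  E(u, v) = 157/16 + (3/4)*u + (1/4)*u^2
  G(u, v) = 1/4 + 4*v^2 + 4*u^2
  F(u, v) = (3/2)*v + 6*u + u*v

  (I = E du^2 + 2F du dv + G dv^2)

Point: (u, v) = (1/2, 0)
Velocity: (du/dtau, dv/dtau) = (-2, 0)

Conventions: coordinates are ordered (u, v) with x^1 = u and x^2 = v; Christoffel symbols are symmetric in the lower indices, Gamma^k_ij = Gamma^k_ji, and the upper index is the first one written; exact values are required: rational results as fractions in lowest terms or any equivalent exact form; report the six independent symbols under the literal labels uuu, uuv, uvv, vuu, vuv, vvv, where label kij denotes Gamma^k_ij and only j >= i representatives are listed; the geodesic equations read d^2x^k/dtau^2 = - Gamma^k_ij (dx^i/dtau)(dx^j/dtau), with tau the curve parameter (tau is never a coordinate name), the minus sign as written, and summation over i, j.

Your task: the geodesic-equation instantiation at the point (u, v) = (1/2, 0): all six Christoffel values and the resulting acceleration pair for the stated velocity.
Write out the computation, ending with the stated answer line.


E = 41/4, F = 3, G = 5/4 at the point
E_u = 1, E_v = 0, F_u = 6, F_v = 2, G_u = 4, G_v = 0
EG - F^2 = 61/16;  g^inv = (16/61) * [[5/4, -3], [-3, 41/4]]
first-kind symbols [ij,l] = (1/2)(d_i g_jl + d_j g_il - d_l g_ij): [uu,u] = E_u/2 = 1/2, [uu,v] = F_u - E_v/2 = 6, [uv,u] = E_v/2 = 0, [uv,v] = G_u/2 = 2, [vv,u] = F_v - G_u/2 = 0, [vv,v] = G_v/2 = 0
Gamma^u_ij = (G*[ij,u] - F*[ij,v])/(EG - F^2), Gamma^v_ij = (E*[ij,v] - F*[ij,u])/(EG - F^2)
Gamma_uuu = -278/61, Gamma_uuv = -96/61, Gamma_uvv = 0, Gamma_vuu = 960/61, Gamma_vuv = 328/61, Gamma_vvv = 0
d^2u/dtau^2 = -(Gamma_uuu*(-2)^2 + 2*Gamma_uuv*(-2)*(0) + Gamma_uvv*(0)^2) = 1112/61
d^2v/dtau^2 = -(Gamma_vuu*(-2)^2 + 2*Gamma_vuv*(-2)*(0) + Gamma_vvv*(0)^2) = -3840/61

Answer: Gamma_uuu = -278/61, Gamma_uuv = -96/61, Gamma_uvv = 0, Gamma_vuu = 960/61, Gamma_vuv = 328/61, Gamma_vvv = 0; accelerations (d^2u/dtau^2, d^2v/dtau^2) = (1112/61, -3840/61)


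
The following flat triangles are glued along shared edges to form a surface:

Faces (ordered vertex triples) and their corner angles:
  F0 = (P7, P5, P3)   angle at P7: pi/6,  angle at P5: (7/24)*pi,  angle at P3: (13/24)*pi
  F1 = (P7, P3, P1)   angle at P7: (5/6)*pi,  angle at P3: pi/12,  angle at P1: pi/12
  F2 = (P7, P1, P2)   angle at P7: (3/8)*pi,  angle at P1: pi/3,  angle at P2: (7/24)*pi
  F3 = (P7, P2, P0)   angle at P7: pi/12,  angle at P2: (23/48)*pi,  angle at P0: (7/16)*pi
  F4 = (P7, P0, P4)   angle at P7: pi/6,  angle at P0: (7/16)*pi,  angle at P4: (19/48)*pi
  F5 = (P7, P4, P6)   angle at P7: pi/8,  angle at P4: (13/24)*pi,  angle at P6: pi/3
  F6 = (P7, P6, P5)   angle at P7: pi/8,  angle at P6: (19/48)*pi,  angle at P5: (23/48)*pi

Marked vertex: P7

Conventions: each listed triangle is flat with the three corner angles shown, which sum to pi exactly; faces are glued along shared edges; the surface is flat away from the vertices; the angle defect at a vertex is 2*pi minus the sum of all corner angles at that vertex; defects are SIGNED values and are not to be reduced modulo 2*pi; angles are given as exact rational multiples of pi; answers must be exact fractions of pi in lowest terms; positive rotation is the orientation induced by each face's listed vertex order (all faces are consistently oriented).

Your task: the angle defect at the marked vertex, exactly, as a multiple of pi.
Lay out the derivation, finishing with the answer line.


Sum of corner angles at P7: (15/8)*pi
defect = 2*pi - (15/8)*pi

Answer: defect(P7) = pi/8


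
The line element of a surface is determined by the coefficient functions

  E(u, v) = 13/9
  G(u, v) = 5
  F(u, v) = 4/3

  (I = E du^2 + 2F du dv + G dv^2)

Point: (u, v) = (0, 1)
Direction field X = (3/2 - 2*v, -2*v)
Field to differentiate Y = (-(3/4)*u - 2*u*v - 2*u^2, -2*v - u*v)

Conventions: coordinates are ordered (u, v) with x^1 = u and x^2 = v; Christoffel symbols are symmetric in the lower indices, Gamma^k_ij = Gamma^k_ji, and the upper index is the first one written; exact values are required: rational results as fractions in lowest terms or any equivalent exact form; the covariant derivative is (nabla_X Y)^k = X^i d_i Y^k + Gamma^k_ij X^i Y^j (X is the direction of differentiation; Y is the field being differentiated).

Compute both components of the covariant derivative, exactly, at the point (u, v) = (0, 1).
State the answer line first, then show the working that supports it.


Answer: (nabla_X Y)^u = 11/8, (nabla_X Y)^v = 9/2

E = 13/9, F = 4/3, G = 5 at the point
E_u = 0, E_v = 0, F_u = 0, F_v = 0, G_u = 0, G_v = 0
EG - F^2 = 49/9;  g^inv = (9/49) * [[5, -4/3], [-4/3, 13/9]]
first-kind symbols [ij,l] = (1/2)(d_i g_jl + d_j g_il - d_l g_ij): [uu,u] = E_u/2 = 0, [uu,v] = F_u - E_v/2 = 0, [uv,u] = E_v/2 = 0, [uv,v] = G_u/2 = 0, [vv,u] = F_v - G_u/2 = 0, [vv,v] = G_v/2 = 0
Gamma^u_ij = (G*[ij,u] - F*[ij,v])/(EG - F^2), Gamma^v_ij = (E*[ij,v] - F*[ij,u])/(EG - F^2)
Gamma_uuu = 0, Gamma_uuv = 0, Gamma_uvv = 0, Gamma_vuu = 0, Gamma_vuv = 0, Gamma_vvv = 0
X = (-1/2, -2), Y = (0, -2) at the point


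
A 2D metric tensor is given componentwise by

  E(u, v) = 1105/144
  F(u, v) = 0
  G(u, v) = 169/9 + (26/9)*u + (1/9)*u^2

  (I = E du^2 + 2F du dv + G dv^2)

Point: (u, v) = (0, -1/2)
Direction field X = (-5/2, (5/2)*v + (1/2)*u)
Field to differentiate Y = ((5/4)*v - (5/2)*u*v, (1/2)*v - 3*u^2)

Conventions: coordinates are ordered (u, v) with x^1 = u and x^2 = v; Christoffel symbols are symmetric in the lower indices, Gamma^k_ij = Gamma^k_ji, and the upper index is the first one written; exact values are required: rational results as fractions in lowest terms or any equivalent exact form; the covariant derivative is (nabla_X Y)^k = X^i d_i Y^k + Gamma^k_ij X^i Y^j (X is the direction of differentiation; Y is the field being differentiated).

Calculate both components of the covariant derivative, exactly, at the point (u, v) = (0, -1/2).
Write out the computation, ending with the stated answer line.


E = 1105/144, F = 0, G = 169/9 at the point
E_u = 0, E_v = 0, F_u = 0, F_v = 0, G_u = 26/9, G_v = 0
EG - F^2 = 186745/1296;  g^inv = (1296/186745) * [[169/9, 0], [0, 1105/144]]
first-kind symbols [ij,l] = (1/2)(d_i g_jl + d_j g_il - d_l g_ij): [uu,u] = E_u/2 = 0, [uu,v] = F_u - E_v/2 = 0, [uv,u] = E_v/2 = 0, [uv,v] = G_u/2 = 13/9, [vv,u] = F_v - G_u/2 = -13/9, [vv,v] = G_v/2 = 0
Gamma^u_ij = (G*[ij,u] - F*[ij,v])/(EG - F^2), Gamma^v_ij = (E*[ij,v] - F*[ij,u])/(EG - F^2)
Gamma_uuu = 0, Gamma_uuv = 0, Gamma_uvv = -16/85, Gamma_vuu = 0, Gamma_vuv = 1/13, Gamma_vvv = 0
X = (-5/2, -5/4), Y = (-5/8, -1/4) at the point

Answer: (nabla_X Y)^u = -1291/272, (nabla_X Y)^v = -215/416


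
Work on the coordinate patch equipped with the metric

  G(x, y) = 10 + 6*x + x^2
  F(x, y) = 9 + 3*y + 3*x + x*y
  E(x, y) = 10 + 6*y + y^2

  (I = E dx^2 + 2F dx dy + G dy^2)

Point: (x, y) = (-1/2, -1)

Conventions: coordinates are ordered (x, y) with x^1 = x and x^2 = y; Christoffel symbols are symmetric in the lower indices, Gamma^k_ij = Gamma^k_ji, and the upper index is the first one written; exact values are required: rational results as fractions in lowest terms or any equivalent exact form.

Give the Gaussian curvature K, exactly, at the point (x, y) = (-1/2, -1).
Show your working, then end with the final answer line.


E = 5, F = 5, G = 29/4, EG - F^2 = 45/4 at the point
E_x = 0, E_y = 4, F_x = 2, F_y = 5/2, G_x = 5, G_y = 0
E_yy = 2, F_xy = 1, G_xx = 2
Compute both Brioschi determinants and normalise by (EG - F^2)^2.
M1 = [[-E_yy/2 + F_xy - G_xx/2, E_x/2, F_x - E_y/2], [F_y - G_x/2, E, F], [G_y/2, F, G]] = [[-1, 0, 0], [0, 5, 5], [0, 5, 29/4]]; det M1 = -45/4
M2 = [[0, E_y/2, G_x/2], [E_y/2, E, F], [G_x/2, F, G]] = [[0, 2, 5/2], [2, 5, 5], [5/2, 5, 29/4]]; det M2 = -41/4
det M1 - det M2 = -1; K = -1 / (45/4)^2 = -16/2025

Answer: K = -16/2025


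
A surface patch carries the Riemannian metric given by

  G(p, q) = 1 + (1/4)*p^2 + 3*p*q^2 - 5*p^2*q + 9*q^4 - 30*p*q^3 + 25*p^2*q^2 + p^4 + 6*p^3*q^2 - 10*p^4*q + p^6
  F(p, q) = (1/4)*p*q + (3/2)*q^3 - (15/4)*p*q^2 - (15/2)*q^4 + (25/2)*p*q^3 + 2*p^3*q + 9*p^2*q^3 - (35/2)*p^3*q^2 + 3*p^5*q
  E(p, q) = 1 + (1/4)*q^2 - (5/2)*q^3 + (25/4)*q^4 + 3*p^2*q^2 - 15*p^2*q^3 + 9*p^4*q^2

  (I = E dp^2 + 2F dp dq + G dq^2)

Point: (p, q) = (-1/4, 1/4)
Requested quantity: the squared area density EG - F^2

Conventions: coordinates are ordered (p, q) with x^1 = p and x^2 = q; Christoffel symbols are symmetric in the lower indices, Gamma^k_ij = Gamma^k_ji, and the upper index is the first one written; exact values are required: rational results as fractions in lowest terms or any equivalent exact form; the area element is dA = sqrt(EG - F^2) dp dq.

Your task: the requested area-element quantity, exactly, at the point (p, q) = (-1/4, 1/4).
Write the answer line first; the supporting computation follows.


Answer: EG - F^2 = 2313/2048

E = 4097/4096, F = 23/4096, G = 4625/4096; EG - F^2 = 2313/2048


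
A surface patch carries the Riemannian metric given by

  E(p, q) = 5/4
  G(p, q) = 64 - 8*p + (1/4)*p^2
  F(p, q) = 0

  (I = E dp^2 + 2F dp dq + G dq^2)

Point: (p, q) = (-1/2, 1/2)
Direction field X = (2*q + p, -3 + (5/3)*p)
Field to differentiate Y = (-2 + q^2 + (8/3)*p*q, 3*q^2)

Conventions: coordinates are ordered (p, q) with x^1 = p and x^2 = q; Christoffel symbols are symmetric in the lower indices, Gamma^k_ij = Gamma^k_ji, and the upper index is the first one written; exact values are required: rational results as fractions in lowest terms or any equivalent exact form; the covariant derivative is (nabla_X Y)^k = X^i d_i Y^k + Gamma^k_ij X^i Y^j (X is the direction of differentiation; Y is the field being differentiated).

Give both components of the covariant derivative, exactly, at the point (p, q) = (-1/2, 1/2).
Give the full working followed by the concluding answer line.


E = 5/4, F = 0, G = 1089/16 at the point
E_p = 0, E_q = 0, F_p = 0, F_q = 0, G_p = -33/4, G_q = 0
EG - F^2 = 5445/64;  g^inv = (64/5445) * [[1089/16, 0], [0, 5/4]]
first-kind symbols [ij,l] = (1/2)(d_i g_jl + d_j g_il - d_l g_ij): [pp,p] = E_p/2 = 0, [pp,q] = F_p - E_q/2 = 0, [pq,p] = E_q/2 = 0, [pq,q] = G_p/2 = -33/8, [qq,p] = F_q - G_p/2 = 33/8, [qq,q] = G_q/2 = 0
Gamma^p_ij = (G*[ij,p] - F*[ij,q])/(EG - F^2), Gamma^q_ij = (E*[ij,q] - F*[ij,p])/(EG - F^2)
Gamma_ppp = 0, Gamma_ppq = 0, Gamma_pqq = 33/10, Gamma_qpp = 0, Gamma_qpq = -2/33, Gamma_qqq = 0
X = (1/2, -23/6), Y = (-29/12, 3/4) at the point

Answer: (nabla_X Y)^p = -5431/720, (nabla_X Y)^q = -3589/297


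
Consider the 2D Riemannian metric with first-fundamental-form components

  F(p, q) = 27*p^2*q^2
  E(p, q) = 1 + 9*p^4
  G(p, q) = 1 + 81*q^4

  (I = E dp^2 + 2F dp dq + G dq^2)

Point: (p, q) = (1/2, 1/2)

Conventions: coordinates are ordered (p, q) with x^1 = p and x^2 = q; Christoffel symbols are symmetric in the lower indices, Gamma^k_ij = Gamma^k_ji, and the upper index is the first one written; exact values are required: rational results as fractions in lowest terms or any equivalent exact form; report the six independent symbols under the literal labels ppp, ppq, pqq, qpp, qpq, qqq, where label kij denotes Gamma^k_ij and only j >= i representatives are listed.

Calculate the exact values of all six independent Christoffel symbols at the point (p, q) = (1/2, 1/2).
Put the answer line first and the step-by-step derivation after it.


Answer: Gamma_ppp = 18/53, Gamma_ppq = 0, Gamma_pqq = 54/53, Gamma_qpp = 54/53, Gamma_qpq = 0, Gamma_qqq = 162/53

E = 25/16, F = 27/16, G = 97/16 at the point
E_p = 9/2, E_q = 0, F_p = 27/4, F_q = 27/4, G_p = 0, G_q = 81/2
EG - F^2 = 53/8;  g^inv = (8/53) * [[97/16, -27/16], [-27/16, 25/16]]
first-kind symbols [ij,l] = (1/2)(d_i g_jl + d_j g_il - d_l g_ij): [pp,p] = E_p/2 = 9/4, [pp,q] = F_p - E_q/2 = 27/4, [pq,p] = E_q/2 = 0, [pq,q] = G_p/2 = 0, [qq,p] = F_q - G_p/2 = 27/4, [qq,q] = G_q/2 = 81/4
Gamma^p_ij = (G*[ij,p] - F*[ij,q])/(EG - F^2), Gamma^q_ij = (E*[ij,q] - F*[ij,p])/(EG - F^2)


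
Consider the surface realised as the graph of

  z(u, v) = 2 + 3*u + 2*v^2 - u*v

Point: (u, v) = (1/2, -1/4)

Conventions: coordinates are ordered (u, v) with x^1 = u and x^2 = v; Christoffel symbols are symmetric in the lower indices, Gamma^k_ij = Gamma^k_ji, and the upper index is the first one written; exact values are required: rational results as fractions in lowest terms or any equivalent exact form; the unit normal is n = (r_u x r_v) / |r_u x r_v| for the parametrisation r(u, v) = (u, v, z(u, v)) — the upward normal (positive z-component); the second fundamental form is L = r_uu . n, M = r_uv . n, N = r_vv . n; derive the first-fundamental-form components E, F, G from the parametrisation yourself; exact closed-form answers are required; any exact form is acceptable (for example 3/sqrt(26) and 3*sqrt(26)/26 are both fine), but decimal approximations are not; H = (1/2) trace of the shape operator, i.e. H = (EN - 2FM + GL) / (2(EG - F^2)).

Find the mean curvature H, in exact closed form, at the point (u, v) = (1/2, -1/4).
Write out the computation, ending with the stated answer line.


z_u = 13/4, z_v = -3/2, z_uu = 0, z_uv = -1, z_vv = 4
E = 185/16, F = -39/8, G = 13/4; answer radicand W^2 = 221/16
unnormalised second-form numerators: l = 0, m = -1, n = 4; L = l/sqrt(221/16), and similarly M = m/sqrt(W^2), N = n/sqrt(W^2)
H = (E*n - 2*F*m + G*l) / (2*(EG - F^2)*sqrt(W^2)); E*n - 2*F*m + G*l = 73/2, EG - F^2 = 221/16, so H = (292/221)/sqrt(221/16)

Answer: H = 1168*sqrt(221)/48841


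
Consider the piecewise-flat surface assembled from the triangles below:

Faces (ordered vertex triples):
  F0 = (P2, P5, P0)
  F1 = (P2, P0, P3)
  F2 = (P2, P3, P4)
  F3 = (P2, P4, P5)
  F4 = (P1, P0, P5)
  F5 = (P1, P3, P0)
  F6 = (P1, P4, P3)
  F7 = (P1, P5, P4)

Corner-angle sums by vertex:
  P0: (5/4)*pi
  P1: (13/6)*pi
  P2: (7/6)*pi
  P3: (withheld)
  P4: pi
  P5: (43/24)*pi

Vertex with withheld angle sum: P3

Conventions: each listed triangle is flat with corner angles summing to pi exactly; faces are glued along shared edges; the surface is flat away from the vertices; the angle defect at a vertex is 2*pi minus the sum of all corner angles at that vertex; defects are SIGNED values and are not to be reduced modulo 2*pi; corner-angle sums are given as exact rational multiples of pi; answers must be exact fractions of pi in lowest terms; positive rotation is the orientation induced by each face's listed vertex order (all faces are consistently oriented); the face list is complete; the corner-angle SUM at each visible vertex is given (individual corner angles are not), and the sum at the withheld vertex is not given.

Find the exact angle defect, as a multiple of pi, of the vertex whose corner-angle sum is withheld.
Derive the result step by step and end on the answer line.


V = 6, E = 12, F = 8; chi = V - E + F = 2
Gauss-Bonnet: total defect = 2*pi*chi = 4*pi; visible defects sum to (21/8)*pi

Answer: defect(P3) = (11/8)*pi


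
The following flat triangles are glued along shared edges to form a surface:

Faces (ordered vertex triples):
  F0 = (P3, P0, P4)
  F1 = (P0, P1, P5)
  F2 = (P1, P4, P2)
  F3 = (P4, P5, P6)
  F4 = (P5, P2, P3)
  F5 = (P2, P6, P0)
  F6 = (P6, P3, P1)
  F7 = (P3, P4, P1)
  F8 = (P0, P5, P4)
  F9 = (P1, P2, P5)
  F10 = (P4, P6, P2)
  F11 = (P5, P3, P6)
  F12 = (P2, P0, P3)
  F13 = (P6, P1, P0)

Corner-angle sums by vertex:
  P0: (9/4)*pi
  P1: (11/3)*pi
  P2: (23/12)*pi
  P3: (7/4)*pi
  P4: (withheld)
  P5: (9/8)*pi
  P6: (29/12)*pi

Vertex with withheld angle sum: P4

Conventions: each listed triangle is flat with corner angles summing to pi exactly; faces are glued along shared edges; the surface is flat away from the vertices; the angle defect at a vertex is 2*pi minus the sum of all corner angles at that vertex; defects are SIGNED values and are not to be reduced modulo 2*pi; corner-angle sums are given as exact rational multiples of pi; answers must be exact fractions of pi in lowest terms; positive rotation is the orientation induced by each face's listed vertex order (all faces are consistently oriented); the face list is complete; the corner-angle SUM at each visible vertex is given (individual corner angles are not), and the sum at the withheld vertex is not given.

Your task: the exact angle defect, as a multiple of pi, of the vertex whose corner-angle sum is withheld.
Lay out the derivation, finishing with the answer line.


V = 7, E = 21, F = 14; chi = V - E + F = 0
Gauss-Bonnet: total defect = 2*pi*chi = 0; visible defects sum to (-9/8)*pi

Answer: defect(P4) = (9/8)*pi


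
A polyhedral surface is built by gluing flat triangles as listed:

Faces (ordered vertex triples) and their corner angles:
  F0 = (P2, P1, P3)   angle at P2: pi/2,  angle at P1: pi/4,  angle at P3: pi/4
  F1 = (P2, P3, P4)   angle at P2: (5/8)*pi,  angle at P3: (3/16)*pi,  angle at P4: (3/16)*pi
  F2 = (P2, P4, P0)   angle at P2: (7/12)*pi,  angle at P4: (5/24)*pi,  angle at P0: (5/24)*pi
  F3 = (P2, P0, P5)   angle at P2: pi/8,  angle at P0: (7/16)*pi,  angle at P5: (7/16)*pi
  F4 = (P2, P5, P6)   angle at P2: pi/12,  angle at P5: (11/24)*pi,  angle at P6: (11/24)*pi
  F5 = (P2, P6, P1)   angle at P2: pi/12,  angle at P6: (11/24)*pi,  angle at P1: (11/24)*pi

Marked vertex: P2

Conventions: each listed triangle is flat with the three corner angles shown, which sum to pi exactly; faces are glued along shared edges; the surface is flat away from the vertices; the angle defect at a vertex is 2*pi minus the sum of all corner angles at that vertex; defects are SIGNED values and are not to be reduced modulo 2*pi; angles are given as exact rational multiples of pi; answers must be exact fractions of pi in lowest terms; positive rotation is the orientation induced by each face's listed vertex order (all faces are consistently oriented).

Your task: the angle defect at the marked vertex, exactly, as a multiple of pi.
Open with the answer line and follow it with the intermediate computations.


Answer: defect(P2) = 0

Sum of corner angles at P2: 2*pi
defect = 2*pi - 2*pi


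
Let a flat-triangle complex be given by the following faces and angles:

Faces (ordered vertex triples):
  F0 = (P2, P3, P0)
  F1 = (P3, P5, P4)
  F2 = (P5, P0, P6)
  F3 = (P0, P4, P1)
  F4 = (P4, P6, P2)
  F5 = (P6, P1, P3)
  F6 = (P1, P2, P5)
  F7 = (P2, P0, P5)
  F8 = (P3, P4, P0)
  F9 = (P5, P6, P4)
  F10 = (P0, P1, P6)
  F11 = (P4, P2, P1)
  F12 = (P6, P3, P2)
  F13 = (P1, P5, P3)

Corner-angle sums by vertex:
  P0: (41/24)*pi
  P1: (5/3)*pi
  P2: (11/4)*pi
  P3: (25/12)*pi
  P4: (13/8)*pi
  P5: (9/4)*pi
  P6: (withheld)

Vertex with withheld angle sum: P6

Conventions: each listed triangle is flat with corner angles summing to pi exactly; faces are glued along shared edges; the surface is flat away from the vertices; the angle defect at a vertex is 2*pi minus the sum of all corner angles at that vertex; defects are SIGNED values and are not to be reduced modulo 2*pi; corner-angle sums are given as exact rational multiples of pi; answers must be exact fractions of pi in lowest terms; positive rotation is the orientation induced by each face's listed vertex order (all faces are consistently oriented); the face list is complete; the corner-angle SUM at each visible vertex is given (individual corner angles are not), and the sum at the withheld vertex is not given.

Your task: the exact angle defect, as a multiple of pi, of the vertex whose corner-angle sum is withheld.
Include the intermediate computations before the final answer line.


V = 7, E = 21, F = 14; chi = V - E + F = 0
Gauss-Bonnet: total defect = 2*pi*chi = 0; visible defects sum to -pi/12

Answer: defect(P6) = pi/12


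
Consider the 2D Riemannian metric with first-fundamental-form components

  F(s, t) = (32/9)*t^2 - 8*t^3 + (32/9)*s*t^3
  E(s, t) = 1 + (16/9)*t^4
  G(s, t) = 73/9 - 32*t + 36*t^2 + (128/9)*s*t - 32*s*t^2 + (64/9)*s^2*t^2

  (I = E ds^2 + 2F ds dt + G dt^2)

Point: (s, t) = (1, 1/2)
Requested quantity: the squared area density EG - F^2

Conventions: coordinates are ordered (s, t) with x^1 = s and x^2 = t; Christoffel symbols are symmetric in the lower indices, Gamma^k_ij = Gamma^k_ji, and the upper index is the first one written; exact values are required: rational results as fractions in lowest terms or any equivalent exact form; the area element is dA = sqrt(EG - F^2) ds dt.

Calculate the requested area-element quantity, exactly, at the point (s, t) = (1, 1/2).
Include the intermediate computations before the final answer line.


E = 10/9, F = 1/3, G = 2; EG - F^2 = 19/9

Answer: EG - F^2 = 19/9


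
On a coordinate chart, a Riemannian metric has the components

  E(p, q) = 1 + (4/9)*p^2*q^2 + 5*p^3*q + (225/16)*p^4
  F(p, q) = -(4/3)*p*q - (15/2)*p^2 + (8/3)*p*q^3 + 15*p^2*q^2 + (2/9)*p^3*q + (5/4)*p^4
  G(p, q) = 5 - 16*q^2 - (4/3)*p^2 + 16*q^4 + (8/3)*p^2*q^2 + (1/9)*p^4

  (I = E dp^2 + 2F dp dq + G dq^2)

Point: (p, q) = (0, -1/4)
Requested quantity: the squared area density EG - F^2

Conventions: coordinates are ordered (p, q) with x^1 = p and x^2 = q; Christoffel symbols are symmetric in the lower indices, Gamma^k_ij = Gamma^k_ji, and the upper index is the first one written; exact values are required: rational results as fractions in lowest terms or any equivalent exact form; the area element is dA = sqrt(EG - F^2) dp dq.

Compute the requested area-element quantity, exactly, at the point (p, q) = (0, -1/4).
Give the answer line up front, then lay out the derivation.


Answer: EG - F^2 = 65/16

E = 1, F = 0, G = 65/16; EG - F^2 = 65/16


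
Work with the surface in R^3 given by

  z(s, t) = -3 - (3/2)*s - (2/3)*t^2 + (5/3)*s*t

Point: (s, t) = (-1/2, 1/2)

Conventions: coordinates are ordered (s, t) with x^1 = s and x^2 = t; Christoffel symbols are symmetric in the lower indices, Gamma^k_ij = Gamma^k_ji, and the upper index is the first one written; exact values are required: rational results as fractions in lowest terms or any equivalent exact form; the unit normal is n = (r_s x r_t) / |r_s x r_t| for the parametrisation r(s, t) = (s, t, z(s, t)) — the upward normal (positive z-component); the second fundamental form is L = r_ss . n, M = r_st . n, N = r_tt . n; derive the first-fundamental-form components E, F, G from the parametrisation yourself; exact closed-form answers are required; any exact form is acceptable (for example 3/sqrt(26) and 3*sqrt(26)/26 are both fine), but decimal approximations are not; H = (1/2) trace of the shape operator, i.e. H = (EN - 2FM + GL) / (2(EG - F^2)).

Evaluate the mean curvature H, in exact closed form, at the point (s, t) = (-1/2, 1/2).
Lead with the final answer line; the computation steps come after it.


Answer: H = -568*sqrt(133)/17689

z_s = -2/3, z_t = -3/2, z_ss = 0, z_st = 5/3, z_tt = -4/3
E = 13/9, F = 1, G = 13/4; answer radicand W^2 = 133/36
unnormalised second-form numerators: l = 0, m = 5/3, n = -4/3; L = l/sqrt(133/36), and similarly M = m/sqrt(W^2), N = n/sqrt(W^2)
H = (E*n - 2*F*m + G*l) / (2*(EG - F^2)*sqrt(W^2)); E*n - 2*F*m + G*l = -142/27, EG - F^2 = 133/36, so H = (-284/399)/sqrt(133/36)


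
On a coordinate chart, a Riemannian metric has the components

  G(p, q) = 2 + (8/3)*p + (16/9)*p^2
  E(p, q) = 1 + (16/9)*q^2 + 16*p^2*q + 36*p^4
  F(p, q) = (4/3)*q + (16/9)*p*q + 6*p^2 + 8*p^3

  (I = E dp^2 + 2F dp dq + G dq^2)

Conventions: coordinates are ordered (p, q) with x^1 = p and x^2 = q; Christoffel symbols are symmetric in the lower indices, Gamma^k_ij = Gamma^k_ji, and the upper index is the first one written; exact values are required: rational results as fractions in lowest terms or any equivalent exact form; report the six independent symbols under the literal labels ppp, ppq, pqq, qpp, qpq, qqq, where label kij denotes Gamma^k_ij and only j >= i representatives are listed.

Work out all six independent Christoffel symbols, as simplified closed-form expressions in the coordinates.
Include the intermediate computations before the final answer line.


E = 1 + (16/9)*q^2 + 16*p^2*q + 36*p^4; F = (4/3)*q + (16/9)*p*q + 6*p^2 + 8*p^3; G = 2 + (8/3)*p + (16/9)*p^2
Gamma^k_ij = (1/2) g^{kl} (d_i g_jl + d_j g_il - d_l g_ij), with g^inv = (1/(EG-F^2)) [[G, -F], [-F, E]]
first partials: E_p = 32*p*q + 144*p^3, E_q = (32/9)*q + 16*p^2, F_p = (16/9)*q + 12*p + 24*p^2, F_q = 4/3 + (16/9)*p, G_p = 8/3 + (32/9)*p, G_q = 0
D = EG - F^2 = 2 + (8/3)*p + (16/9)*q^2 + (16/9)*p^2 + 16*p^2*q + 36*p^4
expanded: Gamma^p_pp = (G E_p - 2F F_p + F E_q)/(2D), Gamma^p_pq = (G E_q - F G_p)/(2D), Gamma^p_qq = (2G F_q - G G_p - F G_q)/(2D), Gamma^q_pp = (2E F_p - E E_q - F E_p)/(2D), Gamma^q_pq = (E G_p - F E_q)/(2D), Gamma^q_qq = (E G_q - 2F F_q + F G_p)/(2D); substitute and cancel common factors

Answer: Gamma_ppp = (324*p^3 + 72*p*q)/(162*p^4 + 72*p^2*q + 8*p^2 + 12*p + 8*q^2 + 9), Gamma_ppq = (36*p^2 + 8*q)/(162*p^4 + 72*p^2*q + 8*p^2 + 12*p + 8*q^2 + 9), Gamma_pqq = 0, Gamma_qpp = (72*p^2 + 54*p)/(162*p^4 + 72*p^2*q + 8*p^2 + 12*p + 8*q^2 + 9), Gamma_qpq = (8*p + 6)/(162*p^4 + 72*p^2*q + 8*p^2 + 12*p + 8*q^2 + 9), Gamma_qqq = 0
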